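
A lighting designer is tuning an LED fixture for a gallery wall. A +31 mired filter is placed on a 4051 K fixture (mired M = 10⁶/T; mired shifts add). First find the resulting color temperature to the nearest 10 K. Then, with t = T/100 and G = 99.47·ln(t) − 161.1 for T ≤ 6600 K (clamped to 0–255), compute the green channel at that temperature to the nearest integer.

M_in = 10⁶/4051 = 246.85; M_out = 246.85 + (+31) = 277.85.
T_out = 10⁶/277.85 = 3599.0 K → 3600 K; t = 36.
G = 99.47·ln 36 − 161.1 = 99.47·3.5835 − 161.1 = 195.353.
Rounded: 195.

195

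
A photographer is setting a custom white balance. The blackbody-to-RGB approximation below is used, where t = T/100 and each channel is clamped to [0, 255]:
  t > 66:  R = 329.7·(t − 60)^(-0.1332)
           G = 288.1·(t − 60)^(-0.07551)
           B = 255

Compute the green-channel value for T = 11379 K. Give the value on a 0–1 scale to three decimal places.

0.836

t = 11379/100 = 113.79; the t > 66 branch applies.
G = 288.1·(113.79 − 60)^(-0.07551) = 288.1·53.79^(-0.07551) = 288.1·0.74014 = 213.235.
On a 0–1 scale: 213.235/255 = 0.8362 → 0.836.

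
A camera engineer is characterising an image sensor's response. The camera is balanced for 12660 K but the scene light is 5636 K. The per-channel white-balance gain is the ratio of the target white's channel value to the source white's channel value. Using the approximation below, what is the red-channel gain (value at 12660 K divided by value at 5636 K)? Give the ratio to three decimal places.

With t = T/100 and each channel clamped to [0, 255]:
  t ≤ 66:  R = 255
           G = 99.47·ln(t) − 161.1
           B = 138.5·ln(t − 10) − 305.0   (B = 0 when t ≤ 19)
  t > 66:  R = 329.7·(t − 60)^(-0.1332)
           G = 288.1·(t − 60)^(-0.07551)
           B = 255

0.739

At 5636 K (t = 56.36):
  R = 255 by definition for t ≤ 66.
At 12660 K (t = 126.6):
  R = 329.7·(126.6 − 60)^(-0.1332) = 329.7·66.6^(-0.1332) = 329.7·0.57163 = 188.466.
Gain = 188.466 / 255.000 = 0.7391 → 0.739.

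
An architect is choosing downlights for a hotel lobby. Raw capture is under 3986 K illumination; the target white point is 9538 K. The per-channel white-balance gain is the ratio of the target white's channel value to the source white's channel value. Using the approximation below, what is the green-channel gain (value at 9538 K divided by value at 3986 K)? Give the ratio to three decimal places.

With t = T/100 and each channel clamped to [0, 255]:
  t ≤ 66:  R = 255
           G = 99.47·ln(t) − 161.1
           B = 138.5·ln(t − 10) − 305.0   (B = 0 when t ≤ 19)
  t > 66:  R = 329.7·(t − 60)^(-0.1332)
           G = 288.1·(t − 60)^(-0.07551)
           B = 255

1.071

At 3986 K (t = 39.86):
  G = 99.47·ln 39.86 − 161.1 = 99.47·3.6854 − 161.1 = 205.484.
At 9538 K (t = 95.38):
  G = 288.1·(95.38 − 60)^(-0.07551) = 288.1·35.38^(-0.07551) = 288.1·0.76393 = 220.088.
Gain = 220.088 / 205.484 = 1.0711 → 1.071.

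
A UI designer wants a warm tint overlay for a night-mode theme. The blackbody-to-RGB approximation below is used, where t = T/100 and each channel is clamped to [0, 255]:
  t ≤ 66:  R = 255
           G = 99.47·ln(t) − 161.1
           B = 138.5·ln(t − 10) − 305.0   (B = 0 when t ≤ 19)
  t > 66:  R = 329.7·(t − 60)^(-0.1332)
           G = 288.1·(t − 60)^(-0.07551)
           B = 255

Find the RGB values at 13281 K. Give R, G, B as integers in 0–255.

t = 13281/100 = 132.81; the t > 66 branch applies.
R = 329.7·(132.81 − 60)^(-0.1332) = 329.7·72.81^(-0.1332) = 329.7·0.56488 = 186.241.
G = 288.1·(132.81 − 60)^(-0.07551) = 288.1·72.81^(-0.07551) = 288.1·0.72341 = 208.415.
B = 255 by definition for t > 66.
Rounded: (186, 208, 255).

R=186, G=208, B=255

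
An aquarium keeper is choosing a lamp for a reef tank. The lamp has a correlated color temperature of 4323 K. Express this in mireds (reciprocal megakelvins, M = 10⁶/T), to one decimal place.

M = 10⁶ / 4323 = 231.321 → 231.3 mireds.

231.3 mireds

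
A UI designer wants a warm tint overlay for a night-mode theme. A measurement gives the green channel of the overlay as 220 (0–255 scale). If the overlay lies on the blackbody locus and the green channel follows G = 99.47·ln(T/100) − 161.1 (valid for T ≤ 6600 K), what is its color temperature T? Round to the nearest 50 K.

ln t = (220 + 161.1) / 99.47 = 3.8313.
t = e^3.8313 = 46.123.
T = 100·t = 4612 K → 4600 K to the nearest 50 K.

4600 K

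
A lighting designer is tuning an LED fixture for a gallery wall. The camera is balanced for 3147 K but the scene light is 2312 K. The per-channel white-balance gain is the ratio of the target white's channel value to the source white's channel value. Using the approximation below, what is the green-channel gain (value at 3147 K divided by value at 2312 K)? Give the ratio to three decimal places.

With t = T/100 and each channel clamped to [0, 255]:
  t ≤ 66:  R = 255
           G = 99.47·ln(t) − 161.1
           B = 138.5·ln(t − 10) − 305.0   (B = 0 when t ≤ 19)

At 2312 K (t = 23.12):
  G = 99.47·ln 23.12 − 161.1 = 99.47·3.1407 − 161.1 = 151.305.
At 3147 K (t = 31.47):
  G = 99.47·ln 31.47 − 161.1 = 99.47·3.4490 − 161.1 = 181.975.
Gain = 181.975 / 151.305 = 1.2027 → 1.203.

1.203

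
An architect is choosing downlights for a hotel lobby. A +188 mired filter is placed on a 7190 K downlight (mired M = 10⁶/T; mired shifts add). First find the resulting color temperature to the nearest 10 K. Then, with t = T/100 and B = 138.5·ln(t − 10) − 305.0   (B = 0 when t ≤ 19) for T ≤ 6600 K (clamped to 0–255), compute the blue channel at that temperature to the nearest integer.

M_in = 10⁶/7190 = 139.08; M_out = 139.08 + (+188) = 327.08.
T_out = 10⁶/327.08 = 3057.3 K → 3060 K; t = 30.6.
B = 138.5·ln(30.6 − 10) − 305.0 = 138.5·ln 20.6 − 305.0 = 138.5·3.0253 − 305.0 = 114.003.
Rounded: 114.

114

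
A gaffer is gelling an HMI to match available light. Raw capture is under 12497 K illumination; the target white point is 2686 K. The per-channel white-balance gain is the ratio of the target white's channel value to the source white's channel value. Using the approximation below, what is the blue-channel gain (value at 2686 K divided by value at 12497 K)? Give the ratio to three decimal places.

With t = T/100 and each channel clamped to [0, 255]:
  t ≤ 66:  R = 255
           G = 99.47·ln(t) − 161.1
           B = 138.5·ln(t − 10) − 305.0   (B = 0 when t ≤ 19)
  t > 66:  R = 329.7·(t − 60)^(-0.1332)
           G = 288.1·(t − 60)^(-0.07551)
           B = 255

At 12497 K (t = 124.97):
  B = 255 by definition for t > 66.
At 2686 K (t = 26.86):
  B = 138.5·ln(26.86 − 10) − 305.0 = 138.5·ln 16.86 − 305.0 = 138.5·2.8249 − 305.0 = 86.255.
Gain = 86.255 / 255.000 = 0.3383 → 0.338.

0.338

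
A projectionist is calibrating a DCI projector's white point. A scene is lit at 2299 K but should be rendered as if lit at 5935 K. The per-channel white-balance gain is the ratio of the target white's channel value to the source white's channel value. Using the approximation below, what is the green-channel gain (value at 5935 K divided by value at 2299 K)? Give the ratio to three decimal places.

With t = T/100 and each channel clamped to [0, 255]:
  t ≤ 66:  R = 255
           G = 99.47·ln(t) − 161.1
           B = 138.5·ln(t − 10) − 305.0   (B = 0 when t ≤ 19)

At 2299 K (t = 22.99):
  G = 99.47·ln 22.99 − 161.1 = 99.47·3.1351 − 161.1 = 150.744.
At 5935 K (t = 59.35):
  G = 99.47·ln 59.35 − 161.1 = 99.47·4.0835 − 161.1 = 245.081.
Gain = 245.081 / 150.744 = 1.6258 → 1.626.

1.626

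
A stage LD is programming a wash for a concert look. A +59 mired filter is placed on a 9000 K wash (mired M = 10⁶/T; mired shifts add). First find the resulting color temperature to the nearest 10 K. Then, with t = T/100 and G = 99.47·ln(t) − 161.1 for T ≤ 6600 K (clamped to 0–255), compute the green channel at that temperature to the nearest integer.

244

M_in = 10⁶/9000 = 111.11; M_out = 111.11 + (+59) = 170.11.
T_out = 10⁶/170.11 = 5878.5 K → 5880 K; t = 58.8.
G = 99.47·ln 58.8 − 161.1 = 99.47·4.0741 − 161.1 = 244.155.
Rounded: 244.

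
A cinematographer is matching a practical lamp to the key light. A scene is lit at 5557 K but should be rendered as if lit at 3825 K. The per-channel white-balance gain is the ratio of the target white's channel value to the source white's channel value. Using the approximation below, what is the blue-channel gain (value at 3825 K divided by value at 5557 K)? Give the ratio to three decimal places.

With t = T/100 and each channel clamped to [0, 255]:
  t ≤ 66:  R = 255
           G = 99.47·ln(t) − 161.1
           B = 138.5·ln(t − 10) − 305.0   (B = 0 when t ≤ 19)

At 5557 K (t = 55.57):
  B = 138.5·ln(55.57 − 10) − 305.0 = 138.5·ln 45.57 − 305.0 = 138.5·3.8192 − 305.0 = 223.966.
At 3825 K (t = 38.25):
  B = 138.5·ln(38.25 − 10) − 305.0 = 138.5·ln 28.25 − 305.0 = 138.5·3.3411 − 305.0 = 157.741.
Gain = 157.741 / 223.966 = 0.7043 → 0.704.

0.704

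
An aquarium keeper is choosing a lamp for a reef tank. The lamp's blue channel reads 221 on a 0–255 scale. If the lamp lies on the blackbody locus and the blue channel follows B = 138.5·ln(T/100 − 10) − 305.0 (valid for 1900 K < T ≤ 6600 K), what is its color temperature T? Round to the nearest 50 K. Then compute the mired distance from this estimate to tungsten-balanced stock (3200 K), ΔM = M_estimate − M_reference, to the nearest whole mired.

ln(t − 10) = (221 + 305.0) / 138.5 = 3.7978.
t − 10 = e^3.7978 = 44.604, so t = 54.604.
T = 100·t = 5460 K → 5450 K to the nearest 50 K.
M_estimate = 10⁶/5450 = 183.49; M_reference = 10⁶/3200 = 312.50.
ΔM = 183.49 − 312.50 = -129.01 → -129 mireds.

-129 mireds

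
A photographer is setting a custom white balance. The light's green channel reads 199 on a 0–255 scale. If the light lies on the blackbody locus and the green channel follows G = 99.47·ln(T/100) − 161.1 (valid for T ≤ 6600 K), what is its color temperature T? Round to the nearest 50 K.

ln t = (199 + 161.1) / 99.47 = 3.6202.
t = e^3.6202 = 37.345.
T = 100·t = 3734 K → 3750 K to the nearest 50 K.

3750 K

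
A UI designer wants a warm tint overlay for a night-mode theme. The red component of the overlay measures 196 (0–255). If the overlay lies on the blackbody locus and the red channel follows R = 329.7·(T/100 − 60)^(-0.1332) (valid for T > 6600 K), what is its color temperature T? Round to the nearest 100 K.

(t − 60)^(-0.1332) = 196/329.7 = 0.59448.
t − 60 = 0.59448^(1/-0.1332) = 0.59448^(-7.508) = 49.621, so t = 109.621.
T = 100·t = 10962 K → 11000 K to the nearest 100 K.

11000 K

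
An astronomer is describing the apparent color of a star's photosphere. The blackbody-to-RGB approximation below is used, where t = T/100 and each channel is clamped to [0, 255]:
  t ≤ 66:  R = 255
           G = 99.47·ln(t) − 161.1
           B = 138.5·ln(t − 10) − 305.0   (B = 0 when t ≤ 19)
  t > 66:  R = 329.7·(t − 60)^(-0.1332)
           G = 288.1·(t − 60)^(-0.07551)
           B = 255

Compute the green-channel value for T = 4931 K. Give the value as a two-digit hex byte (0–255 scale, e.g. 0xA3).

t = 4931/100 = 49.31; the t ≤ 66 branch applies.
G = 99.47·ln 49.31 − 161.1 = 99.47·3.8981 − 161.1 = 226.647.
Rounded: 227; in hex, 0xE3.

0xE3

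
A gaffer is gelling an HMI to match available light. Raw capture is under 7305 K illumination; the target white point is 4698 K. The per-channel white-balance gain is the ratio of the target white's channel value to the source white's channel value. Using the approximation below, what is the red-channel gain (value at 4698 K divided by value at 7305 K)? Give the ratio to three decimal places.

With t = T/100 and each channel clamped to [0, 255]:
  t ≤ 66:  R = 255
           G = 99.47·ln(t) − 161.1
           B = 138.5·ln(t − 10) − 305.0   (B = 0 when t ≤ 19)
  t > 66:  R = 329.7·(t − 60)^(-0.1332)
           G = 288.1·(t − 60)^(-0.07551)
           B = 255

1.089

At 7305 K (t = 73.05):
  R = 329.7·(73.05 − 60)^(-0.1332) = 329.7·13.05^(-0.1332) = 329.7·0.71023 = 234.164.
At 4698 K (t = 46.98):
  R = 255 by definition for t ≤ 66.
Gain = 255.000 / 234.164 = 1.0890 → 1.089.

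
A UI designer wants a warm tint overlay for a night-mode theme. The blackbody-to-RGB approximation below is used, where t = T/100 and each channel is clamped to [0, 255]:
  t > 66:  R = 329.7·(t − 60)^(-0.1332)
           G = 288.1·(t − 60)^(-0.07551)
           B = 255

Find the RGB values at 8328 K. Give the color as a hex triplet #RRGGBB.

#D9E3FF

t = 8328/100 = 83.28; the t > 66 branch applies.
R = 329.7·(83.28 − 60)^(-0.1332) = 329.7·23.28^(-0.1332) = 329.7·0.65753 = 216.789.
G = 288.1·(83.28 − 60)^(-0.07551) = 288.1·23.28^(-0.07551) = 288.1·0.78846 = 227.155.
B = 255 by definition for t > 66.
Rounded: (217, 227, 255).
In hex: #D9E3FF.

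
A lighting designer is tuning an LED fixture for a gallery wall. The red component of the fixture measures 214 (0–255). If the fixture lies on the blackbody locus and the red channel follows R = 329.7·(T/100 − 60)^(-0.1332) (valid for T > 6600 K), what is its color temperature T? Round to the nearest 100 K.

(t − 60)^(-0.1332) = 214/329.7 = 0.64907.
t − 60 = 0.64907^(1/-0.1332) = 0.64907^(-7.508) = 25.657, so t = 85.657.
T = 100·t = 8566 K → 8600 K to the nearest 100 K.

8600 K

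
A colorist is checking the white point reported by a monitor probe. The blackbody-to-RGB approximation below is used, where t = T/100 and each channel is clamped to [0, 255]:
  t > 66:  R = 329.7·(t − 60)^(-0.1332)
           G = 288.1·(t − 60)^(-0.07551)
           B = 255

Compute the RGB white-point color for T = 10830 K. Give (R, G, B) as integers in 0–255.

t = 10830/100 = 108.3; the t > 66 branch applies.
R = 329.7·(108.3 − 60)^(-0.1332) = 329.7·48.3^(-0.1332) = 329.7·0.59662 = 196.706.
G = 288.1·(108.3 − 60)^(-0.07551) = 288.1·48.3^(-0.07551) = 288.1·0.74618 = 214.975.
B = 255 by definition for t > 66.
Rounded: (197, 215, 255).

(197, 215, 255)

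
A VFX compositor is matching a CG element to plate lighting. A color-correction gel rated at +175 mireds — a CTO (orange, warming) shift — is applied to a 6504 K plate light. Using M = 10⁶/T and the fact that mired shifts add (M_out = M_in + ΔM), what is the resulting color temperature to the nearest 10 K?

3040 K

M_in = 10⁶/6504 = 153.75 mireds.
M_out = 153.75 + (+175) = 328.75 mireds.
T_out = 10⁶/328.75 = 3041.8 K → 3040 K.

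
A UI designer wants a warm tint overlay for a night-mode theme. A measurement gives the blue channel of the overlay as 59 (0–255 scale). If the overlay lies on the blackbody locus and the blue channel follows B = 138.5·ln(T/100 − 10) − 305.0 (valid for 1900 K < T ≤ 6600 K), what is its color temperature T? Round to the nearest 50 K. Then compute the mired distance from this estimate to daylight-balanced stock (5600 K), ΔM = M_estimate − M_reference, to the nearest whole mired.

+238 mireds

ln(t − 10) = (59 + 305.0) / 138.5 = 2.6282.
t − 10 = e^2.6282 = 13.848, so t = 23.848.
T = 100·t = 2385 K → 2400 K to the nearest 50 K.
M_estimate = 10⁶/2400 = 416.67; M_reference = 10⁶/5600 = 178.57.
ΔM = 416.67 − 178.57 = 238.10 → +238 mireds.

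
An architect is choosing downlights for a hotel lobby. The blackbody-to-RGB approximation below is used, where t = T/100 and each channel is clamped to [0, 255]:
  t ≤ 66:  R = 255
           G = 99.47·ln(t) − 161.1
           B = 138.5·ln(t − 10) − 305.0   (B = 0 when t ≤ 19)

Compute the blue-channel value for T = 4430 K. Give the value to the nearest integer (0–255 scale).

185

t = 4430/100 = 44.3; the t ≤ 66 branch applies.
B = 138.5·ln(44.3 − 10) − 305.0 = 138.5·ln 34.3 − 305.0 = 138.5·3.5351 − 305.0 = 184.618.
Rounded: 185.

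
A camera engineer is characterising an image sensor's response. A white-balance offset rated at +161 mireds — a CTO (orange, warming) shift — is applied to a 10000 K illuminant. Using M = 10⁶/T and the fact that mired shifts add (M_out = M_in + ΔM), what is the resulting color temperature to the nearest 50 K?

3850 K

M_in = 10⁶/10000 = 100.00 mireds.
M_out = 100.00 + (+161) = 261.00 mireds.
T_out = 10⁶/261.00 = 3831.4 K → 3850 K.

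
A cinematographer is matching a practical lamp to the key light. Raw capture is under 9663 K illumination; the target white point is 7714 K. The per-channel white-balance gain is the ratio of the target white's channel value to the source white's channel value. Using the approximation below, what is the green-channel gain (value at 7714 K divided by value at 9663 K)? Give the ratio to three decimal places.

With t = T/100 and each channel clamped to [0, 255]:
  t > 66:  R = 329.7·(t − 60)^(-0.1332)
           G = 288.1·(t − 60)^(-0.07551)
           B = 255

At 9663 K (t = 96.63):
  G = 288.1·(96.63 − 60)^(-0.07551) = 288.1·36.63^(-0.07551) = 288.1·0.76193 = 219.512.
At 7714 K (t = 77.14):
  G = 288.1·(77.14 − 60)^(-0.07551) = 288.1·17.14^(-0.07551) = 288.1·0.80690 = 232.468.
Gain = 232.468 / 219.512 = 1.0590 → 1.059.

1.059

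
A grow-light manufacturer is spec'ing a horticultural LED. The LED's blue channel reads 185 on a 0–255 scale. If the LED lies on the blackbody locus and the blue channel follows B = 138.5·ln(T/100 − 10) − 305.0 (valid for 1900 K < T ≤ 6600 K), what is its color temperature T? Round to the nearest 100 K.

ln(t − 10) = (185 + 305.0) / 138.5 = 3.5379.
t − 10 = e^3.5379 = 34.395, so t = 44.395.
T = 100·t = 4439 K → 4400 K to the nearest 100 K.

4400 K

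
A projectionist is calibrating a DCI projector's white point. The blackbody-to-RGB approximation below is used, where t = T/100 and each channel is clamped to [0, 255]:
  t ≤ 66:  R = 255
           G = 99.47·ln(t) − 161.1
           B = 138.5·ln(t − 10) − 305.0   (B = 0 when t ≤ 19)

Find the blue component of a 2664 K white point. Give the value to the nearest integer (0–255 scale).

t = 2664/100 = 26.64; the t ≤ 66 branch applies.
B = 138.5·ln(26.64 − 10) − 305.0 = 138.5·ln 16.64 − 305.0 = 138.5·2.8118 − 305.0 = 84.436.
Rounded: 84.

84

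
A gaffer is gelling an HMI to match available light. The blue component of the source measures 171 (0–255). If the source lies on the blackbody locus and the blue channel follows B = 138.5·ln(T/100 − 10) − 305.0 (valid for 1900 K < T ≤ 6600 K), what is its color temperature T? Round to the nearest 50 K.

ln(t − 10) = (171 + 305.0) / 138.5 = 3.4368.
t − 10 = e^3.4368 = 31.088, so t = 41.088.
T = 100·t = 4109 K → 4100 K to the nearest 50 K.

4100 K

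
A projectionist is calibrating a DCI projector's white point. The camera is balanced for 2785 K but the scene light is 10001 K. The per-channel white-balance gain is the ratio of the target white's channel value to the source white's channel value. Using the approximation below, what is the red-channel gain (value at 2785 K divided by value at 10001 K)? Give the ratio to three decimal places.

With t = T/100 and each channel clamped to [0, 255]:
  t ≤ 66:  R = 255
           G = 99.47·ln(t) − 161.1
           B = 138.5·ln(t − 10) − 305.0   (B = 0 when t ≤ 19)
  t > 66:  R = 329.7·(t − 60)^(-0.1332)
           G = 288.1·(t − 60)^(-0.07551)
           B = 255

At 10001 K (t = 100.01):
  R = 329.7·(100.01 − 60)^(-0.1332) = 329.7·40.01^(-0.1332) = 329.7·0.61177 = 201.702.
At 2785 K (t = 27.85):
  R = 255 by definition for t ≤ 66.
Gain = 255.000 / 201.702 = 1.2642 → 1.264.

1.264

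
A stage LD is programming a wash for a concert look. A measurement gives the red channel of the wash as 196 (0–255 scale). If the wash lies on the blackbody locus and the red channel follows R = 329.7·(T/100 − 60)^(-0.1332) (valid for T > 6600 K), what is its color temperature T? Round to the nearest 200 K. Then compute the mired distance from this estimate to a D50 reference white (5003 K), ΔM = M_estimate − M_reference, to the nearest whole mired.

-109 mireds

(t − 60)^(-0.1332) = 196/329.7 = 0.59448.
t − 60 = 0.59448^(1/-0.1332) = 0.59448^(-7.508) = 49.621, so t = 109.621.
T = 100·t = 10962 K → 11000 K to the nearest 200 K.
M_estimate = 10⁶/11000 = 90.91; M_reference = 10⁶/5003 = 199.88.
ΔM = 90.91 − 199.88 = -108.97 → -109 mireds.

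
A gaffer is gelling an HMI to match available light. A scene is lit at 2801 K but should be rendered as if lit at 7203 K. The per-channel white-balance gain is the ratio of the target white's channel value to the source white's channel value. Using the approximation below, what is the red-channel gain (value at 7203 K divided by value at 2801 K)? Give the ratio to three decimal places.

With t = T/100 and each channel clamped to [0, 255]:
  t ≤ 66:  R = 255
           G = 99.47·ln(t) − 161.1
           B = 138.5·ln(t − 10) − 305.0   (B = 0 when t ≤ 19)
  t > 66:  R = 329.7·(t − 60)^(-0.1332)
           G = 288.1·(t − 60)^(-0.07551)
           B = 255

At 2801 K (t = 28.01):
  R = 255 by definition for t ≤ 66.
At 7203 K (t = 72.03):
  R = 329.7·(72.03 − 60)^(-0.1332) = 329.7·12.03^(-0.1332) = 329.7·0.71797 = 236.716.
Gain = 236.716 / 255.000 = 0.9283 → 0.928.

0.928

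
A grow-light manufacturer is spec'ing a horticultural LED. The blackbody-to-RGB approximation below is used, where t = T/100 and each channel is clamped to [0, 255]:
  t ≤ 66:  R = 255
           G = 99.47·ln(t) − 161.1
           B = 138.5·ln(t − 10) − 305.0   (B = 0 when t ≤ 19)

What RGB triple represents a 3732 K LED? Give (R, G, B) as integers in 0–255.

t = 3732/100 = 37.32; the t ≤ 66 branch applies.
R = 255 by definition for t ≤ 66.
G = 99.47·ln 37.32 − 161.1 = 99.47·3.6195 − 161.1 = 198.935.
B = 138.5·ln(37.32 − 10) − 305.0 = 138.5·ln 27.32 − 305.0 = 138.5·3.3076 − 305.0 = 153.105.
Rounded: (255, 199, 153).

(255, 199, 153)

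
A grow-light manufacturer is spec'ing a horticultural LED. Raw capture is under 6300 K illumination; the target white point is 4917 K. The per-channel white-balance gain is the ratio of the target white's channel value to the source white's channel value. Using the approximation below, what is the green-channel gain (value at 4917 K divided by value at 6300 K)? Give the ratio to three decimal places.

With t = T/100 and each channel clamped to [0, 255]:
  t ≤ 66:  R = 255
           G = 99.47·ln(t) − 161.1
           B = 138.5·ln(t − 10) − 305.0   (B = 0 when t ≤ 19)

At 6300 K (t = 63):
  G = 99.47·ln 63 − 161.1 = 99.47·4.1431 − 161.1 = 251.018.
At 4917 K (t = 49.17):
  G = 99.47·ln 49.17 − 161.1 = 99.47·3.8953 − 161.1 = 226.364.
Gain = 226.364 / 251.018 = 0.9018 → 0.902.

0.902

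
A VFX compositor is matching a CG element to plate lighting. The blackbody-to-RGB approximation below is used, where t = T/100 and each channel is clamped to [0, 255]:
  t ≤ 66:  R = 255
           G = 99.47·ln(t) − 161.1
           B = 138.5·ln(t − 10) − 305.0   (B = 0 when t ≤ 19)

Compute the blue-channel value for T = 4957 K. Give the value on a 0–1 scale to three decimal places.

t = 4957/100 = 49.57; the t ≤ 66 branch applies.
B = 138.5·ln(49.57 − 10) − 305.0 = 138.5·ln 39.57 − 305.0 = 138.5·3.6781 − 305.0 = 204.413.
On a 0–1 scale: 204.413/255 = 0.8016 → 0.802.

0.802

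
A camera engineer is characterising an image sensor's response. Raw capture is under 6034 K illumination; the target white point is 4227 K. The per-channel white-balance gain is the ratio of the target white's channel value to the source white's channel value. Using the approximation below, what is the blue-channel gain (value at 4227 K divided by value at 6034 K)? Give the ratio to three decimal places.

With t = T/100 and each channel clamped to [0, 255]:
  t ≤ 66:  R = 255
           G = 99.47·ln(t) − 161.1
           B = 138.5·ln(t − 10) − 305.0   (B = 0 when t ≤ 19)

0.741

At 6034 K (t = 60.34):
  B = 138.5·ln(60.34 − 10) − 305.0 = 138.5·ln 50.34 − 305.0 = 138.5·3.9188 − 305.0 = 237.754.
At 4227 K (t = 42.27):
  B = 138.5·ln(42.27 − 10) − 305.0 = 138.5·ln 32.27 − 305.0 = 138.5·3.4741 − 305.0 = 176.168.
Gain = 176.168 / 237.754 = 0.7410 → 0.741.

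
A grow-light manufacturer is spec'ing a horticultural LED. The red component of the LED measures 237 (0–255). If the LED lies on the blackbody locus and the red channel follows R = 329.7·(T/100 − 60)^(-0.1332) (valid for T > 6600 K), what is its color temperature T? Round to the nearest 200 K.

(t − 60)^(-0.1332) = 237/329.7 = 0.71884.
t − 60 = 0.71884^(1/-0.1332) = 0.71884^(-7.508) = 11.922, so t = 71.922.
T = 100·t = 7192 K → 7200 K to the nearest 200 K.

7200 K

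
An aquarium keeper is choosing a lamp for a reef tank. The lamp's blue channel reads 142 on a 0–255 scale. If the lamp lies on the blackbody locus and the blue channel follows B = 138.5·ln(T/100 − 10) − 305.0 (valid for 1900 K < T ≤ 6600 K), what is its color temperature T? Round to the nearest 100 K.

ln(t − 10) = (142 + 305.0) / 138.5 = 3.2274.
t − 10 = e^3.2274 = 25.215, so t = 35.215.
T = 100·t = 3521 K → 3500 K to the nearest 100 K.

3500 K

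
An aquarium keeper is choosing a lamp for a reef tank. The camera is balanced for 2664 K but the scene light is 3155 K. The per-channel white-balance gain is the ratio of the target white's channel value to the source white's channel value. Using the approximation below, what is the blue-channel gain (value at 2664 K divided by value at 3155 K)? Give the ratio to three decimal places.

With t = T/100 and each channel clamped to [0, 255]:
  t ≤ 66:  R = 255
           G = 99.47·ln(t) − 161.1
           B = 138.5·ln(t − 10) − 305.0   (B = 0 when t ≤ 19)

At 3155 K (t = 31.55):
  B = 138.5·ln(31.55 − 10) − 305.0 = 138.5·ln 21.55 − 305.0 = 138.5·3.0704 − 305.0 = 120.247.
At 2664 K (t = 26.64):
  B = 138.5·ln(26.64 − 10) − 305.0 = 138.5·ln 16.64 − 305.0 = 138.5·2.8118 − 305.0 = 84.436.
Gain = 84.436 / 120.247 = 0.7022 → 0.702.

0.702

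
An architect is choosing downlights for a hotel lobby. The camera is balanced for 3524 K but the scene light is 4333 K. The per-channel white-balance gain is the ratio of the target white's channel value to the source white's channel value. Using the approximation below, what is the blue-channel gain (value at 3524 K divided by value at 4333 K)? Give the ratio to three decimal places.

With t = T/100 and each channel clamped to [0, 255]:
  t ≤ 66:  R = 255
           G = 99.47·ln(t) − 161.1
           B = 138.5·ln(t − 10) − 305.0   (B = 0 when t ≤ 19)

0.787

At 4333 K (t = 43.33):
  B = 138.5·ln(43.33 − 10) − 305.0 = 138.5·ln 33.33 − 305.0 = 138.5·3.5065 − 305.0 = 180.644.
At 3524 K (t = 35.24):
  B = 138.5·ln(35.24 − 10) − 305.0 = 138.5·ln 25.24 − 305.0 = 138.5·3.2284 − 305.0 = 142.138.
Gain = 142.138 / 180.644 = 0.7868 → 0.787.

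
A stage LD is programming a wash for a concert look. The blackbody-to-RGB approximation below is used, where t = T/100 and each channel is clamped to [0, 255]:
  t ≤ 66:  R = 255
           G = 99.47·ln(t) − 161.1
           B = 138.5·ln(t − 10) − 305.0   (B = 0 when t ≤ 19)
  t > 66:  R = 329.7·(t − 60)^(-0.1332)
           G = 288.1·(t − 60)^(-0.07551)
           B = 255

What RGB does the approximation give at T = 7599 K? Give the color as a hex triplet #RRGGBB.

#E4EAFF

t = 7599/100 = 75.99; the t > 66 branch applies.
R = 329.7·(75.99 − 60)^(-0.1332) = 329.7·15.99^(-0.1332) = 329.7·0.69127 = 227.912.
G = 288.1·(75.99 − 60)^(-0.07551) = 288.1·15.99^(-0.07551) = 288.1·0.81114 = 233.690.
B = 255 by definition for t > 66.
Rounded: (228, 234, 255).
In hex: #E4EAFF.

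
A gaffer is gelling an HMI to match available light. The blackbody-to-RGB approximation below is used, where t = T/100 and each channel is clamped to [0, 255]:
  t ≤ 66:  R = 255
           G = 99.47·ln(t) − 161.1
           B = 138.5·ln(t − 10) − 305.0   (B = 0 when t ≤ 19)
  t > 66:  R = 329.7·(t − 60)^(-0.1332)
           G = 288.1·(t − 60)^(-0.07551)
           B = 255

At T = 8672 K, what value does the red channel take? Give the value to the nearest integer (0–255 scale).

213

t = 8672/100 = 86.72; the t > 66 branch applies.
R = 329.7·(86.72 − 60)^(-0.1332) = 329.7·26.72^(-0.1332) = 329.7·0.64557 = 212.845.
Rounded: 213.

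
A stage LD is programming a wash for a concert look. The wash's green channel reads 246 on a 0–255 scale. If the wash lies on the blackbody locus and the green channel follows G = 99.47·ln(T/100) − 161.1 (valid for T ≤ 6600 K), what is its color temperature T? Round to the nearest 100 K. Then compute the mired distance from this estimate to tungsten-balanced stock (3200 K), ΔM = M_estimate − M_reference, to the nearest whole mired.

ln t = (246 + 161.1) / 99.47 = 4.0927.
t = e^4.0927 = 59.901.
T = 100·t = 5990 K → 6000 K to the nearest 100 K.
M_estimate = 10⁶/6000 = 166.67; M_reference = 10⁶/3200 = 312.50.
ΔM = 166.67 − 312.50 = -145.83 → -146 mireds.

-146 mireds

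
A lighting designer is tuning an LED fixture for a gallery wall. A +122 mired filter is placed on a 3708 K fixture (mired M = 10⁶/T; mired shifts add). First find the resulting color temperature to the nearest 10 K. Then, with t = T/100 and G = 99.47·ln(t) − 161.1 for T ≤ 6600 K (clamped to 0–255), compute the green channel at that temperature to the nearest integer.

161

M_in = 10⁶/3708 = 269.69; M_out = 269.69 + (+122) = 391.69.
T_out = 10⁶/391.69 = 2553.1 K → 2550 K; t = 25.5.
G = 99.47·ln 25.5 − 161.1 = 99.47·3.2387 − 161.1 = 161.051.
Rounded: 161.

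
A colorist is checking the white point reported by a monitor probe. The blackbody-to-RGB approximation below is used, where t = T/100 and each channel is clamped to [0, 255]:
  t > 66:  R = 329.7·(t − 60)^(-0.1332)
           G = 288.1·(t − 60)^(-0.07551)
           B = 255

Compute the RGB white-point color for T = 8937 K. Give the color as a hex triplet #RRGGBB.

t = 8937/100 = 89.37; the t > 66 branch applies.
R = 329.7·(89.37 − 60)^(-0.1332) = 329.7·29.37^(-0.1332) = 329.7·0.63749 = 210.181.
G = 288.1·(89.37 − 60)^(-0.07551) = 288.1·29.37^(-0.07551) = 288.1·0.77474 = 223.204.
B = 255 by definition for t > 66.
Rounded: (210, 223, 255).
In hex: #D2DFFF.

#D2DFFF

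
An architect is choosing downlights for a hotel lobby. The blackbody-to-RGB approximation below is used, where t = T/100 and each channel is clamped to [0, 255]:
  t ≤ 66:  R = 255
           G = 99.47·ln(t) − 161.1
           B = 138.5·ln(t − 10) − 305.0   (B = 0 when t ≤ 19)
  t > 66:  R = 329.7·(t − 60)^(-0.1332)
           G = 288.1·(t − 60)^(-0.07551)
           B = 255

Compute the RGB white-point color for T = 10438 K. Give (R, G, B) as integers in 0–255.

t = 10438/100 = 104.38; the t > 66 branch applies.
R = 329.7·(104.38 − 60)^(-0.1332) = 329.7·44.38^(-0.1332) = 329.7·0.60339 = 198.936.
G = 288.1·(104.38 − 60)^(-0.07551) = 288.1·44.38^(-0.07551) = 288.1·0.75097 = 216.354.
B = 255 by definition for t > 66.
Rounded: (199, 216, 255).

(199, 216, 255)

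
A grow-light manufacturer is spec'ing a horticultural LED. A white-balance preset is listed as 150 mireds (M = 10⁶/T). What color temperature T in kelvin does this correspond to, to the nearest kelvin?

T = 10⁶ / 150 = 6666.67 K → 6667 K.

6667 K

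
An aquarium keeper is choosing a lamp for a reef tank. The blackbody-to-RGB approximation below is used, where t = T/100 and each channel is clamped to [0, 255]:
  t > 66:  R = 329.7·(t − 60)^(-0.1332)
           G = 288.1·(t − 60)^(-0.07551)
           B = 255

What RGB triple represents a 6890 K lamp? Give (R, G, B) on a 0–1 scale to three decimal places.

t = 6890/100 = 68.9; the t > 66 branch applies.
R = 329.7·(68.9 − 60)^(-0.1332) = 329.7·8.9^(-0.1332) = 329.7·0.74738 = 246.411.
G = 288.1·(68.9 − 60)^(-0.07551) = 288.1·8.9^(-0.07551) = 288.1·0.84784 = 244.261.
B = 255 by definition for t > 66.
Dividing each by 255: (0.9663, 0.9579, 1.0000) → (0.966, 0.958, 1.000).

(0.966, 0.958, 1.000)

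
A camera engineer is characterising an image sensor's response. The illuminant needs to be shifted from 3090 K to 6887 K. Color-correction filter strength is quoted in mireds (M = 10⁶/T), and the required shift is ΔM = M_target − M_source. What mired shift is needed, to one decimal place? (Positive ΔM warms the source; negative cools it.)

-178.4 mireds

M_source = 10⁶/3090 = 323.625; M_target = 10⁶/6887 = 145.201.
ΔM = 145.201 − 323.625 = -178.423 → -178.4 mireds, a cooling shift.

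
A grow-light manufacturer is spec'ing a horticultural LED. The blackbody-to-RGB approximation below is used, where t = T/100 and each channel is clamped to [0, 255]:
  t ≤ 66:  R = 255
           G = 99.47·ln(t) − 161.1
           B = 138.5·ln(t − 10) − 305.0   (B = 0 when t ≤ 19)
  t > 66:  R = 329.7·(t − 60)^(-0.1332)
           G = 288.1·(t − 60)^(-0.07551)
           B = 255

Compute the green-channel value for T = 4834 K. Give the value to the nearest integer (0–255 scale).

t = 4834/100 = 48.34; the t ≤ 66 branch applies.
G = 99.47·ln 48.34 − 161.1 = 99.47·3.8783 − 161.1 = 224.670.
Rounded: 225.

225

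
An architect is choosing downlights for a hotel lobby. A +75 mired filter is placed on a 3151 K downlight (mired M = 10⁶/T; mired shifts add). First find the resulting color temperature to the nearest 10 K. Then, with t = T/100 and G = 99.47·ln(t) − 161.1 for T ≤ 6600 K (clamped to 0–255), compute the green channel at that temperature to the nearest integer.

161

M_in = 10⁶/3151 = 317.36; M_out = 317.36 + (+75) = 392.36.
T_out = 10⁶/392.36 = 2548.7 K → 2550 K; t = 25.5.
G = 99.47·ln 25.5 − 161.1 = 99.47·3.2387 − 161.1 = 161.051.
Rounded: 161.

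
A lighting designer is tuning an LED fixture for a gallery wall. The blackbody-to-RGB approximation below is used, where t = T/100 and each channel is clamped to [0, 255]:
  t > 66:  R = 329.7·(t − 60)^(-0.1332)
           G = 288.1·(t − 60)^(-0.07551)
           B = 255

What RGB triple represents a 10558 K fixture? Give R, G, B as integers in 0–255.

R=198, G=216, B=255

t = 10558/100 = 105.58; the t > 66 branch applies.
R = 329.7·(105.58 − 60)^(-0.1332) = 329.7·45.58^(-0.1332) = 329.7·0.60124 = 198.230.
G = 288.1·(105.58 − 60)^(-0.07551) = 288.1·45.58^(-0.07551) = 288.1·0.74946 = 215.918.
B = 255 by definition for t > 66.
Rounded: (198, 216, 255).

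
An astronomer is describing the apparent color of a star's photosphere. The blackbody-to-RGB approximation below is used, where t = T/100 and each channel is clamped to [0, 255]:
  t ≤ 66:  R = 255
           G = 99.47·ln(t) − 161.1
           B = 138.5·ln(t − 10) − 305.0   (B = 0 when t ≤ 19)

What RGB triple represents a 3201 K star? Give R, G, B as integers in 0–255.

t = 3201/100 = 32.01; the t ≤ 66 branch applies.
R = 255 by definition for t ≤ 66.
G = 99.47·ln 32.01 − 161.1 = 99.47·3.4660 − 161.1 = 183.668.
B = 138.5·ln(32.01 − 10) − 305.0 = 138.5·ln 22.01 − 305.0 = 138.5·3.0915 − 305.0 = 123.172.
Rounded: (255, 184, 123).

R=255, G=184, B=123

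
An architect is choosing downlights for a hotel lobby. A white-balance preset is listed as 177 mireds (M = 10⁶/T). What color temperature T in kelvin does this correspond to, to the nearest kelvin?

T = 10⁶ / 177 = 5649.72 K → 5650 K.

5650 K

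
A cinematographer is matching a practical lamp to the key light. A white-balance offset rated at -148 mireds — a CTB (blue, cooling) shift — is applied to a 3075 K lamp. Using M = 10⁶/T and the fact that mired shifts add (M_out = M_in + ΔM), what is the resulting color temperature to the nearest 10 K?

5640 K

M_in = 10⁶/3075 = 325.20 mireds.
M_out = 325.20 + (-148) = 177.20 mireds.
T_out = 10⁶/177.20 = 5643.2 K → 5640 K.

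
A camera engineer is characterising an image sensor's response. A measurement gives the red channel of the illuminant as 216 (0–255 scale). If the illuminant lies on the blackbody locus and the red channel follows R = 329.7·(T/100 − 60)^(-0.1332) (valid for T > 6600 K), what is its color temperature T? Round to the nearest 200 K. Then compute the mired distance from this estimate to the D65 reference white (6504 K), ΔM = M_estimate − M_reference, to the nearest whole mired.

-35 mireds

(t − 60)^(-0.1332) = 216/329.7 = 0.65514.
t − 60 = 0.65514^(1/-0.1332) = 0.65514^(-7.508) = 23.926, so t = 83.926.
T = 100·t = 8393 K → 8400 K to the nearest 200 K.
M_estimate = 10⁶/8400 = 119.05; M_reference = 10⁶/6504 = 153.75.
ΔM = 119.05 − 153.75 = -34.70 → -35 mireds.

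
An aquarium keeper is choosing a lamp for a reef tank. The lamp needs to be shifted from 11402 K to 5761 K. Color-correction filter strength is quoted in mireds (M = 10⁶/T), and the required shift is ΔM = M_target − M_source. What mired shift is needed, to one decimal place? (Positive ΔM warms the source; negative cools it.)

+85.9 mireds

M_source = 10⁶/11402 = 87.704; M_target = 10⁶/5761 = 173.581.
ΔM = 173.581 − 87.704 = 85.877 → +85.9 mireds, a warming shift.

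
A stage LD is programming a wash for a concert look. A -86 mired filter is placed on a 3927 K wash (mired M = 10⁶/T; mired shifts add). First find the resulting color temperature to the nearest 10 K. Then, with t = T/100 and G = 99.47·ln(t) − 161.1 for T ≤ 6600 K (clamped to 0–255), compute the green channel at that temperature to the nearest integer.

245

M_in = 10⁶/3927 = 254.65; M_out = 254.65 + (-86) = 168.65.
T_out = 10⁶/168.65 = 5929.5 K → 5930 K; t = 59.3.
G = 99.47·ln 59.3 − 161.1 = 99.47·4.0826 − 161.1 = 244.997.
Rounded: 245.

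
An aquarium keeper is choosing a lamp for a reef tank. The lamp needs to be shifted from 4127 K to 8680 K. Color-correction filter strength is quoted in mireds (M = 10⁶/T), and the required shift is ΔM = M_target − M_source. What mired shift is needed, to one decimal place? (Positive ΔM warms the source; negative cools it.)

M_source = 10⁶/4127 = 242.307; M_target = 10⁶/8680 = 115.207.
ΔM = 115.207 − 242.307 = -127.099 → -127.1 mireds, a cooling shift.

-127.1 mireds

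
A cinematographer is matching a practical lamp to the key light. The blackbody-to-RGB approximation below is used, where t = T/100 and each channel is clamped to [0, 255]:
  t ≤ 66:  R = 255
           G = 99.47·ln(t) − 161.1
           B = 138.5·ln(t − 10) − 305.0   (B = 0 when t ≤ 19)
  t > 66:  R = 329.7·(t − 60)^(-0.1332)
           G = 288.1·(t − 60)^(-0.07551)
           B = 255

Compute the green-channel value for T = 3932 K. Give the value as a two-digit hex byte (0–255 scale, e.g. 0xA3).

t = 3932/100 = 39.32; the t ≤ 66 branch applies.
G = 99.47·ln 39.32 − 161.1 = 99.47·3.6717 − 161.1 = 204.127.
Rounded: 204; in hex, 0xCC.

0xCC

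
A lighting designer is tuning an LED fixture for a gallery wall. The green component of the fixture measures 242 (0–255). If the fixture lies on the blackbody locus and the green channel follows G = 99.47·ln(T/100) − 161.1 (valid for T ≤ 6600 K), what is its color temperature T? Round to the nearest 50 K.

5750 K

ln t = (242 + 161.1) / 99.47 = 4.0525.
t = e^4.0525 = 57.540.
T = 100·t = 5754 K → 5750 K to the nearest 50 K.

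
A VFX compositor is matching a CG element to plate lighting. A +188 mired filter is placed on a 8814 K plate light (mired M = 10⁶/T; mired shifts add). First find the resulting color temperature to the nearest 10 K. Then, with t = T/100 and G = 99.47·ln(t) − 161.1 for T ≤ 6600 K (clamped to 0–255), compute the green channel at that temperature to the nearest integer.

M_in = 10⁶/8814 = 113.46; M_out = 113.46 + (+188) = 301.46.
T_out = 10⁶/301.46 = 3317.2 K → 3320 K; t = 33.2.
G = 99.47·ln 33.2 − 161.1 = 99.47·3.5025 − 161.1 = 187.299.
Rounded: 187.

187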